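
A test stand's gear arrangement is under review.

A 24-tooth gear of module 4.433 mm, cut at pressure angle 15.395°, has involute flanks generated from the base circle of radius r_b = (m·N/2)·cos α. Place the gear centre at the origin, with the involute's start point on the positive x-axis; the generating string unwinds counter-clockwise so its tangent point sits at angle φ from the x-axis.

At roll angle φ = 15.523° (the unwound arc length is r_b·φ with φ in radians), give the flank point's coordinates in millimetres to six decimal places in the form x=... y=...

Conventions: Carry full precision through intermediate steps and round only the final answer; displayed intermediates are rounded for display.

x=53.135137 y=0.337486

class = single-mesh tooth geometry [base-circle involute, m = 4.433, 24T]
pitch radius r_p = m·N/2 = 4.433·24/2 = 53.196000
base radius r_b = r_p·cos α = 53.196000·cos 15.395° = 51.287252
roll angle φ = 15.523° = 0.27092746 rad
x = r_b·(cos φ + φ·sin φ) = 53.135137
y = r_b·(sin φ − φ·cos φ) = 0.337486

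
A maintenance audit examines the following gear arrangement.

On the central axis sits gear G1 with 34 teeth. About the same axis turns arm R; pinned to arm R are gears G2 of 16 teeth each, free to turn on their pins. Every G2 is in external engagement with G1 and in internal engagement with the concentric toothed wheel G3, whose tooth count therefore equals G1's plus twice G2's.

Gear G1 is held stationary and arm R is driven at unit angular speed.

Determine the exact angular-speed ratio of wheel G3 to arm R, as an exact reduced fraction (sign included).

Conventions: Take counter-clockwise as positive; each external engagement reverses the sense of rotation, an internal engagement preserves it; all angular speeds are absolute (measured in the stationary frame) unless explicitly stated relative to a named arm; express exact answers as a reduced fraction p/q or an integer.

50/33

planetary set (34T centre, 16T on arm, 66T internal) — Willis relation
ring teeth: 34 + 2·16 = 66
34(ω_sun−ω_arm) = −66(ω_ring−ω_arm),  ω_sun = 0, ω_arm = 1
ω_ring = 1 − (34/66)(0−1) = 50/33
ω_out/ω_in = 50/33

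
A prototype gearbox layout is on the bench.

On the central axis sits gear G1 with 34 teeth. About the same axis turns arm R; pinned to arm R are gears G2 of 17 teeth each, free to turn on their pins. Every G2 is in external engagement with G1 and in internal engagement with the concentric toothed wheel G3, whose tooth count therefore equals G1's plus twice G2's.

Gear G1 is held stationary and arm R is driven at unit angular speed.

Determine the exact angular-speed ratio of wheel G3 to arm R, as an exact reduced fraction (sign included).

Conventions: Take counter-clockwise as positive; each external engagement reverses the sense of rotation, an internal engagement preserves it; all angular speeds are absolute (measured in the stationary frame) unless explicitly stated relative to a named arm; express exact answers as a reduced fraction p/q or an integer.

topology: planetary set — G1 34T / G2 17T / G3 68T, arm = carrier (Willis)
ring teeth: 34 + 2·17 = 68
34(ω_sun−ω_arm) = −68(ω_ring−ω_arm),  ω_sun = 0, ω_arm = 1
ω_ring = 1 − (34/68)(0−1) = 3/2
ω_out/ω_in = 3/2

3/2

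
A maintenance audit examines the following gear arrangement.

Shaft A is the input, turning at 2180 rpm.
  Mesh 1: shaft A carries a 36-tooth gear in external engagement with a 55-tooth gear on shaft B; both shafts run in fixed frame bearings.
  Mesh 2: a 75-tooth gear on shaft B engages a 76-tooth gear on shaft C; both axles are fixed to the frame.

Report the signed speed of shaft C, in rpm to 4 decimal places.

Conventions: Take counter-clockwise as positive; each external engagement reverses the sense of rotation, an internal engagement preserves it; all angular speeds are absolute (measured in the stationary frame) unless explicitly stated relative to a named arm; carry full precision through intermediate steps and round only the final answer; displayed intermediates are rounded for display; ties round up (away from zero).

2-mesh fixed-axis compound train (all bearings frame-fixed)
mesh 1 [36T→55T]: ω = 2180.0000×36/55 = 1426.9091 rpm, sense flips to −
mesh 2 [75T→76T]: ω = 1426.9091×75/76 = 1408.1340 rpm, sense flips to +
signed output speed = +1408.1340 rpm

+1408.1340 rpm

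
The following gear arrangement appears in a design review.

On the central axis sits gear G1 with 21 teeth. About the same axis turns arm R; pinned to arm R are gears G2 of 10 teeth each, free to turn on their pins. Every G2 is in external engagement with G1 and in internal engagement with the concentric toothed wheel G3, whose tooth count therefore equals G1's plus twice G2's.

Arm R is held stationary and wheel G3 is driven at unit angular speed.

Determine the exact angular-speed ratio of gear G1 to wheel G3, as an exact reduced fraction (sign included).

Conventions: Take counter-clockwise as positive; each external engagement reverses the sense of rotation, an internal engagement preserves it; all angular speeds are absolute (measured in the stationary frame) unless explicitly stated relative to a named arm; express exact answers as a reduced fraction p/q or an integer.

planetary set (21T centre, 10T on arm, 41T internal) — Willis relation
ring teeth: 21 + 2·10 = 41
21(ω_sun−ω_arm) = −41(ω_ring−ω_arm),  ω_arm = 0, ω_ring = 1
ω_sun = 0 − (41/21)(1−0) = -41/21
ω_out/ω_in = -41/21

-41/21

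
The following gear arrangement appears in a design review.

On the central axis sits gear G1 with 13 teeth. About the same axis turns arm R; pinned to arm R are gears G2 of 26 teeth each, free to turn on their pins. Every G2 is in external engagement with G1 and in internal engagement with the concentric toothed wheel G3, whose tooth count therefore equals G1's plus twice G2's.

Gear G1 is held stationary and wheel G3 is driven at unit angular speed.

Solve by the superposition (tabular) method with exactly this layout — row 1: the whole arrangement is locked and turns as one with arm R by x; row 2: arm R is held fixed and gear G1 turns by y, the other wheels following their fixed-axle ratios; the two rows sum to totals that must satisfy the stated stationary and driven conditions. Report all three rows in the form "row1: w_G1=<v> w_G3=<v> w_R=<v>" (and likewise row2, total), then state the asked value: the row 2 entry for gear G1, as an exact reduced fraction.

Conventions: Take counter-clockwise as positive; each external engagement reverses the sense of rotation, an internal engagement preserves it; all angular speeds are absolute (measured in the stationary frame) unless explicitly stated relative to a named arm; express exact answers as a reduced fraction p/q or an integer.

row1: w_G1=5/6 w_G3=5/6 w_R=5/6
row2: w_G1=-5/6 w_G3=1/6 w_R=0
total: w_G1=0 w_G3=1 w_R=5/6
asked value: -5/6

topology: planetary set — G1 13T / G2 26T / G3 65T, arm = carrier (Willis)
row 1 — lock + rotate with arm: ω_sun = ω_ring = ω_arm = x
row 2 (arm held, sun turns y): ω_ring = −(13/65)·y, ω_arm = 0
boundary: total ω_sun = x + y = 0 and total ω_ring = x − (13/65)·y = 1  ⇒  y = -5/6, x = 5/6
row 2 ring = −(13/65)·(-5/6) = 1/6
totals (row 1 + row 2): sun 5/6 + (-5/6) = 0, ring 5/6 + 1/6 = 1, arm 5/6 + 0 = 5/6
asked cell (row2, sun) = -5/6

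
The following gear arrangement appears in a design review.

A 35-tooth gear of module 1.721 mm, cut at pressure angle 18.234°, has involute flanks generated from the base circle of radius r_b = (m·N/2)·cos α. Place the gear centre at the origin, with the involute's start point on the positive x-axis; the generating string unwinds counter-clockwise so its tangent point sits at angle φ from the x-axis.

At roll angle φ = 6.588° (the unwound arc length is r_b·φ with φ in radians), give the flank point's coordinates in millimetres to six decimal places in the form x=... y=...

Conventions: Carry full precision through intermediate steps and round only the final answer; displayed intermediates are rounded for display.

class = single-mesh tooth geometry [base-circle involute, m = 1.721, 35T]
pitch radius r_p = m·N/2 = 1.721·35/2 = 30.117500
base radius r_b = r_p·cos α = 30.117500·cos 18.234° = 28.605196
roll angle φ = 6.588° = 0.11498229 rad
x = r_b·(cos φ + φ·sin φ) = 28.793665
y = r_b·(sin φ − φ·cos φ) = 0.014476

x=28.793665 y=0.014476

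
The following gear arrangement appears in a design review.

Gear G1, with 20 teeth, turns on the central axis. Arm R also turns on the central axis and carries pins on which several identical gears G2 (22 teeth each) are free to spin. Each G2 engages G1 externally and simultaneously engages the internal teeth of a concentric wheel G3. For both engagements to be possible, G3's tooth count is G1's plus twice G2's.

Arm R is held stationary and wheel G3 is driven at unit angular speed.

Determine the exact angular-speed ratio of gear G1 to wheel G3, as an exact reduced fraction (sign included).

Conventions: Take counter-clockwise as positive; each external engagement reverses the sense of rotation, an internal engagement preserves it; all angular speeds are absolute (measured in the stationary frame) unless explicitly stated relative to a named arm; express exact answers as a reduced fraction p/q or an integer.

-16/5

topology: planetary set — G1 20T / G2 22T / G3 64T, arm = carrier (Willis)
ring teeth: 20 + 2·22 = 64
20(ω_sun−ω_arm) = −64(ω_ring−ω_arm),  ω_arm = 0, ω_ring = 1
ω_sun = 0 − (64/20)(1−0) = -16/5
ω_out/ω_in = -16/5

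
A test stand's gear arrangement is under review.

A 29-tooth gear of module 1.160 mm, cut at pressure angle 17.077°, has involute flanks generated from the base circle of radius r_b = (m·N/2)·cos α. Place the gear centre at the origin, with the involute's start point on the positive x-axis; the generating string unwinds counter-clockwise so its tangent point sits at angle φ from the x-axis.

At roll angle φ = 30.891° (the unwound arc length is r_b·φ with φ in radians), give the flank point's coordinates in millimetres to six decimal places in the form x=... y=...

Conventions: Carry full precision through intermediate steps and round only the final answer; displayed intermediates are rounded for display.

x=18.248181 y=0.815780

recognized (one wheel, involute flank): single-mesh tooth geometry, m = 1.160, N = 29
pitch radius r_p = m·N/2 = 1.160·29/2 = 16.820000
base radius r_b = r_p·cos α = 16.820000·cos 17.077° = 16.078423
roll angle φ = 30.891° = 0.53914966 rad
x = r_b·(cos φ + φ·sin φ) = 18.248181
y = r_b·(sin φ − φ·cos φ) = 0.815780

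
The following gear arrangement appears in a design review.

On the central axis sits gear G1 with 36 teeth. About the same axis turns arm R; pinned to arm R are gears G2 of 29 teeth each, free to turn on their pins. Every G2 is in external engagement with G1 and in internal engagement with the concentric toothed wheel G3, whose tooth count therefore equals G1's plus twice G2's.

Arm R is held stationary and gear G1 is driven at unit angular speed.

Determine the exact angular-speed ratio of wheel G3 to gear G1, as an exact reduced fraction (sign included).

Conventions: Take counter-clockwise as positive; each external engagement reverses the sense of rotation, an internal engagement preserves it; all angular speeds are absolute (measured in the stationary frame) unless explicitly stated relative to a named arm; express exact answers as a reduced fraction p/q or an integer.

class = planetary set [G3 = 36+2·29 = 94; Willis about the carrier]
ring teeth: 36 + 2·29 = 94
36(ω_sun−ω_arm) = −94(ω_ring−ω_arm),  ω_arm = 0, ω_sun = 1
ω_ring = 0 − (36/94)(1−0) = -18/47
ω_out/ω_in = -18/47

-18/47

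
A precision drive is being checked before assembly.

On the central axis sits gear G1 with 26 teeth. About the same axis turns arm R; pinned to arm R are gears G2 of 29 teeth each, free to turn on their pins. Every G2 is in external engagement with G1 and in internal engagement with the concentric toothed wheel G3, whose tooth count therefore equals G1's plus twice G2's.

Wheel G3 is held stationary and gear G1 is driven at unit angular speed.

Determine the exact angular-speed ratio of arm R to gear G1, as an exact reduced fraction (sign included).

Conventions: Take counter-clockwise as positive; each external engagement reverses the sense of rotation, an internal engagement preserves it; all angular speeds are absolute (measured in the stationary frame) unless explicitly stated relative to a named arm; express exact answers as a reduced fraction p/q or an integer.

planetary set (26T centre, 29T on arm, 84T internal) — Willis relation
ring teeth: 26 + 2·29 = 84
26(ω_sun−ω_arm) = −84(ω_ring−ω_arm),  ω_ring = 0, ω_sun = 1
26(1−ω_arm) = −84(0−ω_arm)  ⇒  110·ω_arm = 26  ⇒  ω_arm = 13/55
ω_out/ω_in = 13/55

13/55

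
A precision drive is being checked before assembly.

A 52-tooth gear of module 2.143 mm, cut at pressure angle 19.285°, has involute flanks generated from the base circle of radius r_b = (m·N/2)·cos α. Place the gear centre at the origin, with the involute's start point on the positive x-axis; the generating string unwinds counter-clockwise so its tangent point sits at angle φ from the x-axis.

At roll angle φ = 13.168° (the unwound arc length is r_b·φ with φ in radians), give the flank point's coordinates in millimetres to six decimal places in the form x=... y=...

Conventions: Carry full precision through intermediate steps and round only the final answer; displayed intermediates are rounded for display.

single-mesh involute tooth geometry (52T wheel at module 2.143)
pitch radius r_p = m·N/2 = 2.143·52/2 = 55.718000
base radius r_b = r_p·cos α = 55.718000·cos 19.285° = 52.591521
roll angle φ = 13.168° = 0.22982496 rad
x = r_b·(cos φ + φ·sin φ) = 53.962163
y = r_b·(sin φ − φ·cos φ) = 0.211685

x=53.962163 y=0.211685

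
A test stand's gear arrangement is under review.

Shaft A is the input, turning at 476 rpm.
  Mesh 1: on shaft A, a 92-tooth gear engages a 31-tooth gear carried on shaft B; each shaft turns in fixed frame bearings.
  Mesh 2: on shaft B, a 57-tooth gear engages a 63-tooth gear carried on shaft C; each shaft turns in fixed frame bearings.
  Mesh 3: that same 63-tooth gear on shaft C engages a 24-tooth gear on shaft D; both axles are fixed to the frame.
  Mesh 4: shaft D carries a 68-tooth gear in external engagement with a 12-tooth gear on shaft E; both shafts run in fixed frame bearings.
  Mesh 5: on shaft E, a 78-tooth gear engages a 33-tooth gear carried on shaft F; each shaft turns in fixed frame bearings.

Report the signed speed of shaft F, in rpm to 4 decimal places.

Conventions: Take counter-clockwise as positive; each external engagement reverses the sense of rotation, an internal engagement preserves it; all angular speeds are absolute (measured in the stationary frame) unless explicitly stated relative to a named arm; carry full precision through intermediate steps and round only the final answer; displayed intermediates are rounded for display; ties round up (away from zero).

-44937.0987 rpm

topology: fixed-axis compound train — 5 meshes, A→F
mesh 1 [92T→31T]: ω = 476.0000×92/31 = 1412.6452 rpm, sense flips to −
mesh 2 [57T→63T]: ω = 1412.6452×57/63 = 1278.1075 rpm, sense flips to +
mesh 3 [63T→24T]: ω = 1278.1075×63/24 = 3355.0323 rpm, sense flips to −
mesh 4 [68T→12T]: ω = 3355.0323×68/12 = 19011.8495 rpm, sense flips to +
mesh 5 [78T→33T]: ω = 19011.8495×78/33 = 44937.0987 rpm, sense flips to −
signed output speed = -44937.0987 rpm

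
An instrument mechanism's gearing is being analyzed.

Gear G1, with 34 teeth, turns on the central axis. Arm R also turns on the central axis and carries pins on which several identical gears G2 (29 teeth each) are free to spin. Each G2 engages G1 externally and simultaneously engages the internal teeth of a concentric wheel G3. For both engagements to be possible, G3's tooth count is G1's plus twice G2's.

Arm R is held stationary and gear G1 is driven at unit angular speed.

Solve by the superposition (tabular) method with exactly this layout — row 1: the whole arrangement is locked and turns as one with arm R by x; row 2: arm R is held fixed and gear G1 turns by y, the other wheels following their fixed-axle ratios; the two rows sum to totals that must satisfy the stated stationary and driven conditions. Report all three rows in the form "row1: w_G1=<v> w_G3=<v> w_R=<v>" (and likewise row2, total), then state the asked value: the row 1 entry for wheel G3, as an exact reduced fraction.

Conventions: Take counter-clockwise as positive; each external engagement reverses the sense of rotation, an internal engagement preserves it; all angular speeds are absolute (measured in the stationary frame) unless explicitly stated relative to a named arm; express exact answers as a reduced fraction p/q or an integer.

row1: w_G1=0 w_G3=0 w_R=0
row2: w_G1=1 w_G3=-17/46 w_R=0
total: w_G1=1 w_G3=-17/46 w_R=0
asked value: 0

recognized (axles ride arm R): planetary set, 34/29/92 teeth
row 1 — lock + rotate with arm: ω_sun = ω_ring = ω_arm = x
row 2 (arm held, sun turns y): ω_ring = −(34/92)·y, ω_arm = 0
boundary: total ω_arm = x = 0 and total ω_sun = x + y = 1  ⇒  y = 1, x = 0
row 2 ring = −(34/92)·1 = -17/46
totals (row 1 + row 2): sun 0 + 1 = 1, ring 0 + (-17/46) = -17/46, arm 0 + 0 = 0
asked cell (row1, ring) = 0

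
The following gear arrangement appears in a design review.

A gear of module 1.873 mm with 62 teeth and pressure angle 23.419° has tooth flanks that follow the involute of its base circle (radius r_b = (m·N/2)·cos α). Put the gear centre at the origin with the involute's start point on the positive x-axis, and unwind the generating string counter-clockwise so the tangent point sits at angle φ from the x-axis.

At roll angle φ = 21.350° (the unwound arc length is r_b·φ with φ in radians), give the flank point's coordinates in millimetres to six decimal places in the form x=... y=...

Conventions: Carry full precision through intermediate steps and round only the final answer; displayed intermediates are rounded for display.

topology: single-mesh involute geometry — m = 1.873, N = 62
pitch radius r_p = m·N/2 = 1.873·62/2 = 58.063000
base radius r_b = r_p·cos α = 58.063000·cos 23.419° = 53.279937
roll angle φ = 21.350° = 0.37262780 rad
x = r_b·(cos φ + φ·sin φ) = 56.851520
y = r_b·(sin φ − φ·cos φ) = 0.906204

x=56.851520 y=0.906204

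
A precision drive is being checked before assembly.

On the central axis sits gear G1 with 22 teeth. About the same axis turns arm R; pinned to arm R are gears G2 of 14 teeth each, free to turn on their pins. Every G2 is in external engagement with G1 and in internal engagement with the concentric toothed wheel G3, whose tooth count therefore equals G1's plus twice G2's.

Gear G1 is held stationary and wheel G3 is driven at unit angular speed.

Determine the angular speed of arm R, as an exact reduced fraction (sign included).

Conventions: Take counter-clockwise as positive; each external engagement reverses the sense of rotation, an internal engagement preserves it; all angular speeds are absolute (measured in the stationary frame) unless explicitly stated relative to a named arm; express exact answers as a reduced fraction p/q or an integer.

25/36

planetary set (22T centre, 14T on arm, 50T internal) — Willis relation
ring teeth: 22 + 2·14 = 50
22(ω_sun−ω_arm) = −50(ω_ring−ω_arm),  ω_sun = 0, ω_ring = 1
22(0−ω_arm) = −50(1−ω_arm)  ⇒  72·ω_arm = 50  ⇒  ω_arm = 25/36
exact speed ratio = 25/36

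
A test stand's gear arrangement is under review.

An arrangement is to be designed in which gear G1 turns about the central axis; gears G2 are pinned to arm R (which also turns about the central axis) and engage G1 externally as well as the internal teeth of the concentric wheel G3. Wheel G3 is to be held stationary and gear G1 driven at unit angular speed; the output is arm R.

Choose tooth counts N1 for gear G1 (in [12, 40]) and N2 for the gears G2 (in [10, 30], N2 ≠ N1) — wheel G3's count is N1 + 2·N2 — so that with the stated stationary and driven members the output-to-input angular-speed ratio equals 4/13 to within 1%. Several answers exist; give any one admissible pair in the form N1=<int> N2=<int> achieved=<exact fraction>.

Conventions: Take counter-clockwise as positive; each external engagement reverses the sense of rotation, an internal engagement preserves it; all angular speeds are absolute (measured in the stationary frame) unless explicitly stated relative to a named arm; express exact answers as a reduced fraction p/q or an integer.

planetary set to be sized for 4/13 (Willis relation)
Willis with ω_ring = 0: ω_arm/ω_sun = N1/(N1+N3); set equal to 4/13  ⇒  N3/N1 = 1/(4/13) − 1 = 9/4
N3 = N1 + 2·N2  ⇒  N2/N1 = (N3/N1 − 1)/2 = (9/4 − 1)/2 = 5/8
smallest multiple with N1 ≥ 12 and N2 ≥ 10: k = 2  ⇒  N1 = 2·8 = 16, N2 = 2·5 = 10 (N1 ≤ 40, N2 ≤ 30, N2 ≠ N1 ✓), N3 = 16 + 2·10 = 36
check: N1/(N1+N3) with N1 = 16, N3 = 36 gives 4/13; |achieved − target| = 0 ≤ 1/325 ✓

N1=16 N2=10 achieved=4/13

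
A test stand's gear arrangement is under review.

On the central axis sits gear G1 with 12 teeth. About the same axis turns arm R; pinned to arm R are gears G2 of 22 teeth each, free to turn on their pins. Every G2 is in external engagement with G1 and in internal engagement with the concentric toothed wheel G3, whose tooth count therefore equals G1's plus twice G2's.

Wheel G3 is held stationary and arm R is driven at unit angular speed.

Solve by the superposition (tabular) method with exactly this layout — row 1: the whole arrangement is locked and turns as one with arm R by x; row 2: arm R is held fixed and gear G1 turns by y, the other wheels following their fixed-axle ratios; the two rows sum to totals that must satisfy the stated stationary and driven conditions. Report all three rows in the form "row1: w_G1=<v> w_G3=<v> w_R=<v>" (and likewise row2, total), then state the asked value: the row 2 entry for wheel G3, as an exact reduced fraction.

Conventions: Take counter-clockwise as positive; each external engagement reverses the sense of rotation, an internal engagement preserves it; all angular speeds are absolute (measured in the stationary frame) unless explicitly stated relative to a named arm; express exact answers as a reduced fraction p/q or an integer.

row1: w_G1=1 w_G3=1 w_R=1
row2: w_G1=14/3 w_G3=-1 w_R=0
total: w_G1=17/3 w_G3=0 w_R=1
asked value: -1

class = planetary set [G3 = 12+2·22 = 56; Willis about the carrier]
superposition row 1 [locked train]: every member turns x
row 2 — arm fixed, fixed-axis ratios: sun y, ring −(12/56)·y, arm 0
boundary: total ω_ring = x − (12/56)·y = 0 and total ω_arm = x = 1  ⇒  y = 14/3, x = 1
row 2 ring = −(12/56)·14/3 = -1
totals (row 1 + row 2): sun 1 + 14/3 = 17/3, ring 1 + (-1) = 0, arm 1 + 0 = 1
asked cell (row2, ring) = -1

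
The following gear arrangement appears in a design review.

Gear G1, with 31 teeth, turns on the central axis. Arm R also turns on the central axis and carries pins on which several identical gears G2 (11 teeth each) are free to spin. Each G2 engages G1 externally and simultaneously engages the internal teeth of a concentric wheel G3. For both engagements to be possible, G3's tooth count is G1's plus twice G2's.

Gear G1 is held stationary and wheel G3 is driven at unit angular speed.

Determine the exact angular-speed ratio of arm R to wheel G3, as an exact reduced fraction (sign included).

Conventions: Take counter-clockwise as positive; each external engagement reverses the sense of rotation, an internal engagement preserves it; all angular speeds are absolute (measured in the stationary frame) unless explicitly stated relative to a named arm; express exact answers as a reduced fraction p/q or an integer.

recognized (axles ride arm R): planetary set, 31/11/53 teeth
ring teeth: 31 + 2·11 = 53
31(ω_sun−ω_arm) = −53(ω_ring−ω_arm),  ω_sun = 0, ω_ring = 1
31(0−ω_arm) = −53(1−ω_arm)  ⇒  84·ω_arm = 53  ⇒  ω_arm = 53/84
ω_out/ω_in = 53/84

53/84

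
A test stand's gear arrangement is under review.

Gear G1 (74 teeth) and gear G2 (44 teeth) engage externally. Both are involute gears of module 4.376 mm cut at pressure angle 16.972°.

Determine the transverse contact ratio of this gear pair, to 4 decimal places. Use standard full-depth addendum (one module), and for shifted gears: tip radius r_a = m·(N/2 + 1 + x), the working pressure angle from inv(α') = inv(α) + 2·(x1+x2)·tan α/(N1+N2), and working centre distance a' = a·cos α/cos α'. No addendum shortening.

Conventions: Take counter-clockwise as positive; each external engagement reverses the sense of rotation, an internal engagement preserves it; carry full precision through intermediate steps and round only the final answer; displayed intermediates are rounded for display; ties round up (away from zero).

recognized (one external pair, fixed centres): single-mesh tooth geometry, m = 4.376, N1 = 74, N2 = 44
base radii: r_b1 = 154.860331, r_b2 = 92.079116
tip radii: r_a1 = 166.288000, r_a2 = 100.648000
no profile shift: α' = α, a' = a
action lengths: √(r_a1²−r_b1²) = 60.580333, √(r_a2²−r_b2²) = 40.638114
base pitch p_b = π·m·cos α = 13.148867
CR = (60.580333 + 40.638114 − 258.184000·sin 16.97200°)/13.148867 = 1.966209
contact ratio ≈ 1.9662

1.9662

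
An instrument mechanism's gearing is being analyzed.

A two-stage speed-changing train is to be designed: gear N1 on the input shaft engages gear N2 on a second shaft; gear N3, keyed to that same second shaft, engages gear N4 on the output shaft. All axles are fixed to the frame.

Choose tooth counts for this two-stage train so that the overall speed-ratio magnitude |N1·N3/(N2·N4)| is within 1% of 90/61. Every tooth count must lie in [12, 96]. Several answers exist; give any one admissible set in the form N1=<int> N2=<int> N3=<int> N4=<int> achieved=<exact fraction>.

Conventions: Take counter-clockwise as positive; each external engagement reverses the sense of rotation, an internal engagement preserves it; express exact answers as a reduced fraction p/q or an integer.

topology: fixed-axis compound train — 2 stages, target 90/61
target = 90/61 in lowest terms: an exact hit needs N1·N3 = k·90 and N2·N4 = k·61 for one integer k, every count in [12, 96]; additionally prefer no 1:1 stage (N1 ≠ N2, N3 ≠ N4)
k = 1…11: no 1:1-free in-range split of k·90 and k·61 into factor pairs; take k = 12
k = 12: N1·N3 = 1080 = 12·90, N2·N4 = 732 = 61·12
achieved = 12·90/(61·12) = 90/61; |achieved − target| = 0 ≤ 9/610 ✓

N1=12 N2=61 N3=90 N4=12 achieved=90/61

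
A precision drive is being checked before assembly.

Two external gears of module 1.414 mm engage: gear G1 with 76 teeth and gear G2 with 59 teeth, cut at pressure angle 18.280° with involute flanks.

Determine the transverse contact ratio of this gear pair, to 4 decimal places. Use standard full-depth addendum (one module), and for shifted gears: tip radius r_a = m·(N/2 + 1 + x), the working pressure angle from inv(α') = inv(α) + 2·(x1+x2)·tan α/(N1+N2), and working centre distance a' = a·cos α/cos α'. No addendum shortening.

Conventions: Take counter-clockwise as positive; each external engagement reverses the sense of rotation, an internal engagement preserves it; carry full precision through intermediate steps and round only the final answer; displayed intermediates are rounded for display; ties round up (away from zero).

topology: single-mesh involute geometry — m = 1.414, 76T/59T pair
base radii: r_b1 = 51.020416, r_b2 = 39.607954
tip radii: r_a1 = 55.146000, r_a2 = 43.127000
no profile shift: α' = α, a' = a
action lengths: √(r_a1²−r_b1²) = 20.928413, √(r_a2²−r_b2²) = 17.063062
base pitch p_b = π·m·cos α = 4.218036
CR = (20.928413 + 17.063062 − 95.445000·sin 18.28000°)/4.218036 = 1.909443
contact ratio ≈ 1.9094

1.9094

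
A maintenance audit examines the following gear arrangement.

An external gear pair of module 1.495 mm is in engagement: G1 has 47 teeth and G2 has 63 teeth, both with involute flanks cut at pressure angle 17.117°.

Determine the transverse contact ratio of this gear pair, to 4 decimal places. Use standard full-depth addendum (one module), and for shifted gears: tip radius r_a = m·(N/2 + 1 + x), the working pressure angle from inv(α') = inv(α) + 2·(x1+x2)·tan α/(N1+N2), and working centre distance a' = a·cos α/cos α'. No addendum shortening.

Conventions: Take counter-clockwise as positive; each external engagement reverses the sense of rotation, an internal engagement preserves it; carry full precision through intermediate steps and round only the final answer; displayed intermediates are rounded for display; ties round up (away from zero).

topology: single-mesh involute geometry — m = 1.495, 47T/63T pair
base radii: r_b1 = 33.576332, r_b2 = 45.006572
tip radii: r_a1 = 36.627500, r_a2 = 48.587500
no profile shift: α' = α, a' = a
action lengths: √(r_a1²−r_b1²) = 14.635700, √(r_a2²−r_b2²) = 18.307202
base pitch p_b = π·m·cos α = 4.488645
CR = (14.635700 + 18.307202 − 82.225000·sin 17.11700°)/4.488645 = 1.947608
contact ratio ≈ 1.9476

1.9476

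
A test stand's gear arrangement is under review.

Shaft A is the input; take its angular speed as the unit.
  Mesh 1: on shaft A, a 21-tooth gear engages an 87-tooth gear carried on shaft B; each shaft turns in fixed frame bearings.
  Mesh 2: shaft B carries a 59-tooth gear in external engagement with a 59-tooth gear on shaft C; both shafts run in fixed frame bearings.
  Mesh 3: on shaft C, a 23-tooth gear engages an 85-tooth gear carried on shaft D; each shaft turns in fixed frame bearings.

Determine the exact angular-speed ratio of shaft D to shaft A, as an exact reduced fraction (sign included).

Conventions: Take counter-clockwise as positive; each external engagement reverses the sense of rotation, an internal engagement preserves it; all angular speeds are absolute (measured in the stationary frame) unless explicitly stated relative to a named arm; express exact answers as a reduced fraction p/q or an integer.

class = fixed-axis compound train [3 meshes; 3 ratios multiply, 3 sense flips]
mesh 1 [21T→87T]: running ratio 7/29, sense −
mesh 2 [59T→59T]: running ratio 7/29, sense +
mesh 3 [23T→85T]: running ratio 161/2465, sense −
ω_out/ω_in = -161/2465

-161/2465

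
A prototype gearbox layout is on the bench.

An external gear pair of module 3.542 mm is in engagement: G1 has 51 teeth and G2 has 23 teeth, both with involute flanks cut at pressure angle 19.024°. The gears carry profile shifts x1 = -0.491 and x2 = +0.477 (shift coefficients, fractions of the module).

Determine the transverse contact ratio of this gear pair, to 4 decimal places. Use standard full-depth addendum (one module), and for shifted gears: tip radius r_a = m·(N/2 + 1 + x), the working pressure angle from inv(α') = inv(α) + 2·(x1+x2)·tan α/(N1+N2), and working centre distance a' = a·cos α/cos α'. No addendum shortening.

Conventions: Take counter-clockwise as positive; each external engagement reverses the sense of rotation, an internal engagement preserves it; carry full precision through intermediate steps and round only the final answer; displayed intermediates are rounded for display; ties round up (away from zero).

topology: single-mesh involute geometry — m = 3.542, 51T/23T pair
base radii: r_b1 = 85.387858, r_b2 = 38.508250
tip radii: r_a1 = 92.123878, r_a2 = 45.964534
inv(α') = inv(19.024°) + 2·(-0.491+0.477)·tan α/(51+23) = 0.01263432  ⇒  α' = 18.96090°
a' = a·cos α / cos α' = 131.0540·cos 19.024°/cos 18.96090° = 131.004333
action lengths: √(r_a1²−r_b1²) = 34.579221, √(r_a2²−r_b2²) = 25.096874
base pitch p_b = π·m·cos α = 10.519760
CR = (34.579221 + 25.096874 − 131.004333·sin 18.96090°)/10.519760 = 1.626444
contact ratio ≈ 1.6264

1.6264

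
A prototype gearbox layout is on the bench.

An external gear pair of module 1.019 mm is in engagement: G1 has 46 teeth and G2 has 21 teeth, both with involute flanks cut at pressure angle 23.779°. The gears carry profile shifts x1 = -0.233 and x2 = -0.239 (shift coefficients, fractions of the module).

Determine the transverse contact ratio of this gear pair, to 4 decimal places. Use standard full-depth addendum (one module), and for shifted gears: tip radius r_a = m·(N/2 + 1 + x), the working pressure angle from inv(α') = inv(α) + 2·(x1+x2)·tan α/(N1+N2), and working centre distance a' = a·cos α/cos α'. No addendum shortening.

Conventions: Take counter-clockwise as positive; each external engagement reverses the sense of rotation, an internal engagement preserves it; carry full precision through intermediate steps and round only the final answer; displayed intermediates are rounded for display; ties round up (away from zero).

1.6257

topology: single-mesh involute geometry — m = 1.019, 46T/21T pair
base radii: r_b1 = 21.447375, r_b2 = 9.791193
tip radii: r_a1 = 24.218573, r_a2 = 11.474959
inv(α') = inv(23.779°) + 2·(-0.233-0.239)·tan α/(46+21) = 0.01938490  ⇒  α' = 21.76240°
a' = a·cos α / cos α' = 34.1365·cos 23.779°/cos 21.76240° = 33.635814
action lengths: √(r_a1²−r_b1²) = 11.249417, √(r_a2²−r_b2²) = 5.983914
base pitch p_b = π·m·cos α = 2.929518
CR = (11.249417 + 5.983914 − 33.635814·sin 21.76240°)/2.929518 = 1.625718
contact ratio ≈ 1.6257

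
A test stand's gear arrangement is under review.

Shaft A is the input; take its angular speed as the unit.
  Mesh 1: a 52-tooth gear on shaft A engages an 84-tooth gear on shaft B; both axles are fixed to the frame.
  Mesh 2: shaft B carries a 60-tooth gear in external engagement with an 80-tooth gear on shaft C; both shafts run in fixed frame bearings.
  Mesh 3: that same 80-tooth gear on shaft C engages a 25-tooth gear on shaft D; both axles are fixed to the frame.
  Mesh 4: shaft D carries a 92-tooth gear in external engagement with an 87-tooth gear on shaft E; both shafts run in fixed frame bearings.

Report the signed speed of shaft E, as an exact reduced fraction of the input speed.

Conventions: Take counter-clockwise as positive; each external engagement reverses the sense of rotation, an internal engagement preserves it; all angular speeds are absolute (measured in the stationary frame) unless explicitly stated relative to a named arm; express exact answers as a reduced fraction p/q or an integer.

4784/3045

4-mesh fixed-axis compound train (all bearings frame-fixed)
mesh 1 [52T→84T]: |ω|/ω_in = 1×52/84 = 13/21, sense flips to −
mesh 2 [60T→80T]: |ω|/ω_in = (13/21)×60/80 = 13/28, sense flips to +
mesh 3 [80T→25T]: |ω|/ω_in = (13/28)×80/25 = 52/35, sense flips to −
mesh 4 [92T→87T]: |ω|/ω_in = (52/35)×92/87 = 4784/3045, sense flips to +
signed output speed (× input speed) = 4784/3045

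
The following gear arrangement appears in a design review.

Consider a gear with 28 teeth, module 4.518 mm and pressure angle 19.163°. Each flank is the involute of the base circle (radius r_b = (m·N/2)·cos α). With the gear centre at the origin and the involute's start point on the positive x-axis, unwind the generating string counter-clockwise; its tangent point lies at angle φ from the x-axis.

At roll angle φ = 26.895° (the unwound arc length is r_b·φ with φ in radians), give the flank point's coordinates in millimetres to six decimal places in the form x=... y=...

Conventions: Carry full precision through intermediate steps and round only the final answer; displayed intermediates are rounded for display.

single-mesh involute tooth geometry (28T wheel at module 4.518)
pitch radius r_p = m·N/2 = 4.518·28/2 = 63.252000
base radius r_b = r_p·cos α = 63.252000·cos 19.163° = 59.747115
roll angle φ = 26.895° = 0.46940630 rad
x = r_b·(cos φ + φ·sin φ) = 65.971341
y = r_b·(sin φ − φ·cos φ) = 2.014850

x=65.971341 y=2.014850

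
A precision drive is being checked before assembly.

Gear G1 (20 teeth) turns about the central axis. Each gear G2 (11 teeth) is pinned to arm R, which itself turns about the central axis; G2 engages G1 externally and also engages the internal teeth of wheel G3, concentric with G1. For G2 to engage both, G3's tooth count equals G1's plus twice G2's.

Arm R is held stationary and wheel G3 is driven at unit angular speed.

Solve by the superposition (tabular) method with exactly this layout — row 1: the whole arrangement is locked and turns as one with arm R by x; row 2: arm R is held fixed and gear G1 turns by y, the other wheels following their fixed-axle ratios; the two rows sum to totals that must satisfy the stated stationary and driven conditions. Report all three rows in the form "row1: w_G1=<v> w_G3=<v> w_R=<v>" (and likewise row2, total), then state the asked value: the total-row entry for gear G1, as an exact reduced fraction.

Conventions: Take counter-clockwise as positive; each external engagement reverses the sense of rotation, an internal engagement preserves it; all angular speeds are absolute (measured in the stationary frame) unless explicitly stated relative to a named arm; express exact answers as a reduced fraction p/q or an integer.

recognized (axles ride arm R): planetary set, 20/11/42 teeth
superposition row 1 [locked train]: every member turns x
row 2: sun turns y, ring = −(20/42)·y, arm 0
boundary: total ω_arm = x = 0 and total ω_ring = x − (20/42)·y = 1  ⇒  y = -21/10, x = 0
row 2 ring = −(20/42)·(-21/10) = 1
totals (row 1 + row 2): sun 0 + (-21/10) = -21/10, ring 0 + 1 = 1, arm 0 + 0 = 0
asked cell (total, sun) = -21/10

row1: w_G1=0 w_G3=0 w_R=0
row2: w_G1=-21/10 w_G3=1 w_R=0
total: w_G1=-21/10 w_G3=1 w_R=0
asked value: -21/10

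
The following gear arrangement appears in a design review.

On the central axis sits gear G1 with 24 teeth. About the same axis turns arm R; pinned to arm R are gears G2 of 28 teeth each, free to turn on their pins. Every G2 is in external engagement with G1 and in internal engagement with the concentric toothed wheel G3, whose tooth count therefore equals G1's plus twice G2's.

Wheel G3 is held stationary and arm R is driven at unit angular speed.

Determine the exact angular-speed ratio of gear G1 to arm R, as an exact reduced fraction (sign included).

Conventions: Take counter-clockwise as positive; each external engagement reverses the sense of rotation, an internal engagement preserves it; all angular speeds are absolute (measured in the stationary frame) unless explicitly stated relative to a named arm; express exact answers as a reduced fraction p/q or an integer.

13/3

topology: planetary set — G1 24T / G2 28T / G3 80T, arm = carrier (Willis)
ring teeth: 24 + 2·28 = 80
24(ω_sun−ω_arm) = −80(ω_ring−ω_arm),  ω_ring = 0, ω_arm = 1
ω_sun = 1 − (80/24)(0−1) = 13/3
ω_out/ω_in = 13/3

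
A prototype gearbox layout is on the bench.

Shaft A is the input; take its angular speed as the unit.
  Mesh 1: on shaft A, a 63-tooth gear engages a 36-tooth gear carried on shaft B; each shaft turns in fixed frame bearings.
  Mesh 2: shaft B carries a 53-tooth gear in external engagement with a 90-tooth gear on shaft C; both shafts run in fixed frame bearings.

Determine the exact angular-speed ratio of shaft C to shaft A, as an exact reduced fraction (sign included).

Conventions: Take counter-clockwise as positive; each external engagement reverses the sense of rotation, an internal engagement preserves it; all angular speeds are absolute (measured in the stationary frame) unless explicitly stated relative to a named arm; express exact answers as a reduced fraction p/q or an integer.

class = fixed-axis compound train [2 meshes; 2 ratios multiply, 2 sense flips]
mesh 1 [63T→36T]: running ratio 7/4, sense −
mesh 2 [53T→90T]: running ratio 371/360, sense +
ω_out/ω_in = 371/360

371/360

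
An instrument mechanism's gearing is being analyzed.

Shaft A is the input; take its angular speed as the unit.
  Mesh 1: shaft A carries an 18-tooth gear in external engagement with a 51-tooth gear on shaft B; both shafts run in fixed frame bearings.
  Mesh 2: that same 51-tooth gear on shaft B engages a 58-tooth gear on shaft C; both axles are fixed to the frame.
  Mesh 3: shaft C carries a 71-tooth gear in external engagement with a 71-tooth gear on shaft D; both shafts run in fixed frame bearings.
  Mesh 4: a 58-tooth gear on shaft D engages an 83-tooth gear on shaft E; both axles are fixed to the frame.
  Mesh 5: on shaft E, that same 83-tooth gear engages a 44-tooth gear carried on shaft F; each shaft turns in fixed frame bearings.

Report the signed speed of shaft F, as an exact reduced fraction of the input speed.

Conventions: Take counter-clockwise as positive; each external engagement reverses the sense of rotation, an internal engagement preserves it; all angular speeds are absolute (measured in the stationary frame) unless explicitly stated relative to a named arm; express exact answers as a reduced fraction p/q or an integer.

5-mesh fixed-axis compound train (all bearings frame-fixed)
mesh 1 [18T→51T]: |ω|/ω_in = 1×18/51 = 6/17, sense flips to −
mesh 2 [51T→58T]: |ω|/ω_in = (6/17)×51/58 = 9/29, sense flips to +
mesh 3 [71T→71T]: |ω|/ω_in = (9/29)×71/71 = 9/29, sense flips to −
mesh 4 [58T→83T]: |ω|/ω_in = (9/29)×58/83 = 18/83, sense flips to +
mesh 5 [83T→44T]: |ω|/ω_in = (18/83)×83/44 = 9/22, sense flips to −
signed output speed (× input speed) = -9/22

-9/22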